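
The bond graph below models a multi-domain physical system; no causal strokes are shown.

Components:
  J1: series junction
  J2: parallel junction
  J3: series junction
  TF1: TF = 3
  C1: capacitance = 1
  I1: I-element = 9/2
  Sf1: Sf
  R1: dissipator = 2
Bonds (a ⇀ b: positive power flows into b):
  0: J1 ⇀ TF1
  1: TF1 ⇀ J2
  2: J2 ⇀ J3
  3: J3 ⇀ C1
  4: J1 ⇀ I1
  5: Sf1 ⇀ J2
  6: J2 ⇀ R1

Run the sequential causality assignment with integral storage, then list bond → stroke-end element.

bond 0 →J1
bond 1 →TF1
bond 2 →J2
bond 3 →J3
bond 4 →I1
bond 5 →Sf1
bond 6 →R1

#5 |Sf1  (source Sf1 imposes f)
#3 |J3  (C1 integral (e out))
#2 |J2  (closing 1-jn rule on J3)
#1 |TF1  (J2: bond 2 brought effort, rest push out)
#6 |R1  (J2: bond 2 brought effort, rest push out)
#0 |J1  (through TF1, causality passes straight; one stroke at TF1)
#4 |I1  (closing 1-jn rule on J1)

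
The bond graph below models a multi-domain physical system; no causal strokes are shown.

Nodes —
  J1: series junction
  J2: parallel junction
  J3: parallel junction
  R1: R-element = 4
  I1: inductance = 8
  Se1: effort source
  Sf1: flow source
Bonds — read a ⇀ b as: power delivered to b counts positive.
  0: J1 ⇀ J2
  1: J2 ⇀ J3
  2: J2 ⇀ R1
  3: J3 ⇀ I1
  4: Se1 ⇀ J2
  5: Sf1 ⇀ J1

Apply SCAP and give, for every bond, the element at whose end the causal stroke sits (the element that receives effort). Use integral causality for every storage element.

bond 0 |J1
bond 1 |J3
bond 2 |R1
bond 3 |I1
bond 4 |J2
bond 5 |Sf1

b4 stroke at J2  (Se1 (Se) sets effort on bond)
b5 stroke at Sf1  (source Sf1 imposes f)
b0 stroke at J1  (1-jn J1 has f-setter on 5)
b1 stroke at J3  (0-jn J2 has e-setter on 4)
b2 stroke at R1  (J2 effort already set via bond 4)
b3 stroke at I1  (J3: bond 1 brought effort, rest push out)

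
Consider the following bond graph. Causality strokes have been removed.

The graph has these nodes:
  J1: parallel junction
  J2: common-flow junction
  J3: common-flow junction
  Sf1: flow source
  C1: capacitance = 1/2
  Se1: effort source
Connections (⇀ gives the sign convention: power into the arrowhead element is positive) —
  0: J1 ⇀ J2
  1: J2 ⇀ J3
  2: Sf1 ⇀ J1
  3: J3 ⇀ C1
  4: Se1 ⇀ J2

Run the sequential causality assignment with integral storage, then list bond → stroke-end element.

bond 0 |J1
bond 1 |J2
bond 2 |Sf1
bond 3 |J3
bond 4 |J2

bond 2 →Sf1  (Sf1 fixes flow; stroke at Sf1)
bond 4 →J2  (Se1 fixes effort; stroke away)
bond 0 →J1  (only one effort-in slot at J1)
bond 1 →J2  (J2: bond 0 brought flow, rest push out)
bond 3 →J3  (J3 flow already set via bond 1)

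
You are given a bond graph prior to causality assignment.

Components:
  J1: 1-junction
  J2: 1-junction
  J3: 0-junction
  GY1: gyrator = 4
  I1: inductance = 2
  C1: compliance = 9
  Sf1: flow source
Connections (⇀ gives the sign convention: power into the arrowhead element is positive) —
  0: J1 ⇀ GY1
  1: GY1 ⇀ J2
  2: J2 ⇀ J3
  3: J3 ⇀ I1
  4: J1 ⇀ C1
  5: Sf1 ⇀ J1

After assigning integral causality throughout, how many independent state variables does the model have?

β5 |Sf1  (Sf1 fixes flow; stroke at Sf1)
β0 |J1  (1-jn J1 has f-setter on 5)
β4 |J1  (1-jn J1 has f-setter on 5)
β1 |J2  (GY1 both-in/both-out from 0)
β2 |J3  (J2: last free bond brings flow in)
β3 |I1  (J3 effort already set via bond 2)

2  (C1, I1 all integral)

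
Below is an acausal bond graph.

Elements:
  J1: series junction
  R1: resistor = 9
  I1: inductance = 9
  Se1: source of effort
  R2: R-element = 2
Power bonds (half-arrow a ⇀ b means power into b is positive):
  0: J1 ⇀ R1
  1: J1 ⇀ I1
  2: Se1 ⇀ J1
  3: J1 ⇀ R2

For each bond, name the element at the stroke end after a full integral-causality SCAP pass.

#0 →J1
#1 →I1
#2 →J1
#3 →J1

b2 stroke at J1  (source Se1 imposes e)
b1 stroke at I1  (I1: I, integral causality)
b0 stroke at J1  (common-f at J1 fixed by 1)
b3 stroke at J1  (J1 flow already set via bond 1)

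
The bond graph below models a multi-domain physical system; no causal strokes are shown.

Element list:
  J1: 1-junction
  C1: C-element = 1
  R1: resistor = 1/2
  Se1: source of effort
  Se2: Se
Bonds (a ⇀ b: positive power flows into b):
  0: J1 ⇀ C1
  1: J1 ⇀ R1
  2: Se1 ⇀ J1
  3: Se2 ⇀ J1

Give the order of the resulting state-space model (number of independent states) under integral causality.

b2 stroke→J1  (Se1: effort source, stroke at far end)
b3 stroke→J1  (Se2 (Se) sets effort on bond)
b0 stroke→J1  (prefer integral on C1)
b1 stroke→R1  (closing 1-jn rule on J1)

1  (C1 all integral)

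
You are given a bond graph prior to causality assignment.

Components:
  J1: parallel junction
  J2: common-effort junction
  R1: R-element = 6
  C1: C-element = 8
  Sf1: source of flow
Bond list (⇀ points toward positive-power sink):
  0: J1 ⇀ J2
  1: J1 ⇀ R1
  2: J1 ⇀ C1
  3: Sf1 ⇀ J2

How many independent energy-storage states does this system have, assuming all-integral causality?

1  (C1 all integral)

β3 stroke→Sf1  (Sf1 (Sf) sets flow on bond)
β0 stroke→J2  (J2: last free bond brings effort in)
β2 stroke→J1  (prefer integral on C1)
β1 stroke→R1  (0-jn J1 has e-setter on 2)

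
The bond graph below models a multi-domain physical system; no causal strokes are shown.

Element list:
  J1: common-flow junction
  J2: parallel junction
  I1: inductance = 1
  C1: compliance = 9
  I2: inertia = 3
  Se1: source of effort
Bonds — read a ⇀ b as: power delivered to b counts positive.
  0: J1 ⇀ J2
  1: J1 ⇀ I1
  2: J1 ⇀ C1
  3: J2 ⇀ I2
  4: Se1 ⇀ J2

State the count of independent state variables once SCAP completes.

3  (C1, I1, I2 all integral)

bond 4 →J2  (source Se1 imposes e)
bond 0 →J1  (common-e at J2 fixed by 4)
bond 3 →I2  (0-jn J2 has e-setter on 4)
bond 1 →I1  (I1: I, integral causality)
bond 2 →J1  (J1: bond 1 brought flow, rest push out)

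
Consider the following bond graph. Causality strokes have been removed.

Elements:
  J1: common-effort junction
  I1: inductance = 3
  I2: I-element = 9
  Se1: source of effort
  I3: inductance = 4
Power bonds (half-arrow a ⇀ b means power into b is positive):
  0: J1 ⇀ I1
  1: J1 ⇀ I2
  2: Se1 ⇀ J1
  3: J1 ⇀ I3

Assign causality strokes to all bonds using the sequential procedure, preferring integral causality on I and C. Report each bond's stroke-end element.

bond 0 →I1
bond 1 →I2
bond 2 →J1
bond 3 →I3

β2 stroke→J1  (Se1 fixes effort; stroke away)
β0 stroke→I1  (J1 effort already set via bond 2)
β1 stroke→I2  (0-jn J1 has e-setter on 2)
β3 stroke→I3  (0-jn J1 has e-setter on 2)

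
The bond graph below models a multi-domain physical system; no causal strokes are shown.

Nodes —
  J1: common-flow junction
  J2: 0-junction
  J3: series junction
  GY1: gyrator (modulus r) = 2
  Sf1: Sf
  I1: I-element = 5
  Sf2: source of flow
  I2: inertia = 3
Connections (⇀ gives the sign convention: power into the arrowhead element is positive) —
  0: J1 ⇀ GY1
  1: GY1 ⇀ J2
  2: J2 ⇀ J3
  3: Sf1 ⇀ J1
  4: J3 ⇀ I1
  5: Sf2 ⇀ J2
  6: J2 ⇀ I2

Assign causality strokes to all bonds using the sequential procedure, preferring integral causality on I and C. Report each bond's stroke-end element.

bond 3 →Sf1  (Sf1 (Sf) sets flow on bond)
bond 5 →Sf2  (Sf2 fixes flow; stroke at Sf2)
bond 0 →J1  (J1: bond 3 brought flow, rest push out)
bond 1 →J2  (GY GY1: same side as bond 0)
bond 2 →J3  (J2: bond 1 brought effort, rest push out)
bond 6 →I2  (0-jn J2 has e-setter on 1)
bond 4 →I1  (only one flow-in slot at J3)

bond 0 |J1
bond 1 |J2
bond 2 |J3
bond 3 |Sf1
bond 4 |I1
bond 5 |Sf2
bond 6 |I2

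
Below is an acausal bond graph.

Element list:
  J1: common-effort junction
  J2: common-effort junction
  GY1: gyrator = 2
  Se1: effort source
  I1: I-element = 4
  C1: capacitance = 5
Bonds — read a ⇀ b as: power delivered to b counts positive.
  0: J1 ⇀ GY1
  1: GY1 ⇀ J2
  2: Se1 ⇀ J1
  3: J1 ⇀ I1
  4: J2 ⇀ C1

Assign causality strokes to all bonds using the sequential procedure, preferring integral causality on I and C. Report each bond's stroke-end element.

b2 |J1  (Se1: effort source, stroke at far end)
b0 |GY1  (J1 effort already set via bond 2)
b3 |I1  (J1 effort already set via bond 2)
b1 |GY1  (GY1 both-in/both-out from 0)
b4 |J2  (J2 needs exactly one e-in)

#0 stroke at GY1
#1 stroke at GY1
#2 stroke at J1
#3 stroke at I1
#4 stroke at J2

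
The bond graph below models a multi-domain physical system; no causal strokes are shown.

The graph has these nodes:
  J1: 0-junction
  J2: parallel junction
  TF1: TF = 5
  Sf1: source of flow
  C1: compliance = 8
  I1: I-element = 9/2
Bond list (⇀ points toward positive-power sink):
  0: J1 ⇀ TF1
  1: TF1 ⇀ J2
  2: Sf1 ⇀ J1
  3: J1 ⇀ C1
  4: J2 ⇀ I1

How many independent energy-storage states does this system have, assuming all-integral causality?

bond 2 stroke at Sf1  (Sf1: flow source, stroke at near end)
bond 3 stroke at J1  (C1 outputs effort q/C1)
bond 0 stroke at TF1  (J1 effort already set via bond 3)
bond 1 stroke at J2  (through TF1, causality passes straight; one stroke at TF1)
bond 4 stroke at I1  (0-jn J2 has e-setter on 1)

2  (C1, I1 all integral)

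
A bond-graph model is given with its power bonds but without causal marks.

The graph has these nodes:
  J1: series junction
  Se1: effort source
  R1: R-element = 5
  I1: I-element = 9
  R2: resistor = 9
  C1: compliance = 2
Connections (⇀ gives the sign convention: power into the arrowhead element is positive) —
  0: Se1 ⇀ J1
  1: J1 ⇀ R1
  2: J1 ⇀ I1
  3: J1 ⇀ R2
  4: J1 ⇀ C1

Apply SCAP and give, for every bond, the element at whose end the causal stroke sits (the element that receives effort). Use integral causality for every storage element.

b0 stroke at J1  (Se1 (Se) sets effort on bond)
b2 stroke at I1  (I1: I, integral causality)
b1 stroke at J1  (common-f at J1 fixed by 2)
b3 stroke at J1  (common-f at J1 fixed by 2)
b4 stroke at J1  (J1 flow already set via bond 2)

#0 stroke at J1
#1 stroke at J1
#2 stroke at I1
#3 stroke at J1
#4 stroke at J1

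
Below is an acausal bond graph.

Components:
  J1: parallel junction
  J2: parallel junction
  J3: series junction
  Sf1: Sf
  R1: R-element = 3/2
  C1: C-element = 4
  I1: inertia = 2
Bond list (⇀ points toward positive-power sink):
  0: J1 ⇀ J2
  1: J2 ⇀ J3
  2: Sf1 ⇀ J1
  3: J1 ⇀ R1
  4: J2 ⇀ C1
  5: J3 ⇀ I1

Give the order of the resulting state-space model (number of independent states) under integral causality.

2  (C1, I1 all integral)

β2 stroke→Sf1  (Sf1 (Sf) sets flow on bond)
β4 stroke→J2  (C1 outputs effort q/C1)
β0 stroke→J1  (J2 effort already set via bond 4)
β1 stroke→J3  (common-e at J2 fixed by 4)
β5 stroke→I1  (J3: last free bond brings flow in)
β3 stroke→R1  (common-e at J1 fixed by 0)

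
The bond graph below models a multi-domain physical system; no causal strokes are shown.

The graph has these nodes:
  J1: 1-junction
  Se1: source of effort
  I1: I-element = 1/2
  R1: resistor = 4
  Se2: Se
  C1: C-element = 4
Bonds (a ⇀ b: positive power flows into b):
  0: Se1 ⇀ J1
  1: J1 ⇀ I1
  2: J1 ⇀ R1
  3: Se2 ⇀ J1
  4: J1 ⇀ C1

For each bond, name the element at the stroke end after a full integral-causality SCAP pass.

bond 0 stroke→J1
bond 1 stroke→I1
bond 2 stroke→J1
bond 3 stroke→J1
bond 4 stroke→J1

b0 |J1  (Se1 fixes effort; stroke away)
b3 |J1  (Se2 (Se) sets effort on bond)
b1 |I1  (prefer integral on I1)
b2 |J1  (common-f at J1 fixed by 1)
b4 |J1  (common-f at J1 fixed by 1)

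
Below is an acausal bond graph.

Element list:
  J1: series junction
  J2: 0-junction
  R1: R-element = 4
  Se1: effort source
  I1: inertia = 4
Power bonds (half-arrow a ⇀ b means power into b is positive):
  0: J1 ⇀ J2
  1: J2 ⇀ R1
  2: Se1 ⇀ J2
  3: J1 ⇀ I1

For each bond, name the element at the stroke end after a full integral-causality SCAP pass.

b0 stroke→J1
b1 stroke→R1
b2 stroke→J2
b3 stroke→I1

#2 |J2  (source Se1 imposes e)
#0 |J1  (J2: bond 2 brought effort, rest push out)
#1 |R1  (common-e at J2 fixed by 2)
#3 |I1  (J1 needs exactly one f-in)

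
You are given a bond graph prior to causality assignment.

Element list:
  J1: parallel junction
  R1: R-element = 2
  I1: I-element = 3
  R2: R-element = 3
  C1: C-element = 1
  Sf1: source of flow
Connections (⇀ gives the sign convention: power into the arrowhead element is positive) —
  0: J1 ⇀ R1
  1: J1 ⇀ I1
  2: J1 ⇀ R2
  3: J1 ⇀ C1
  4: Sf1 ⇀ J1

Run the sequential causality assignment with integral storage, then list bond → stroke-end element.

bond 4 →Sf1  (Sf1 fixes flow; stroke at Sf1)
bond 1 →I1  (I1 integral (f out))
bond 3 →J1  (prefer integral on C1)
bond 0 →R1  (0-jn J1 has e-setter on 3)
bond 2 →R2  (common-e at J1 fixed by 3)

#0 →R1
#1 →I1
#2 →R2
#3 →J1
#4 →Sf1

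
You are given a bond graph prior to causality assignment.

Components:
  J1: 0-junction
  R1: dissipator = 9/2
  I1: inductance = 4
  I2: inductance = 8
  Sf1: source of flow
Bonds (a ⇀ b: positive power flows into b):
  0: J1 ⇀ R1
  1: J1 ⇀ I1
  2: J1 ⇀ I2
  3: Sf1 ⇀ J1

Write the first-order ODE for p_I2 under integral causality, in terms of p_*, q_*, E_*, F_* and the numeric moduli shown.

β3 →Sf1  (source Sf1 imposes f)
β1 →I1  (I1 outputs flow p/I1)
β2 →I2  (I2 outputs flow p/I2)
β0 →J1  (J1: last free bond brings effort in)

dp_I2/dt = 9*F_Sf1/2 - 9*p_I1/8 - 9*p_I2/16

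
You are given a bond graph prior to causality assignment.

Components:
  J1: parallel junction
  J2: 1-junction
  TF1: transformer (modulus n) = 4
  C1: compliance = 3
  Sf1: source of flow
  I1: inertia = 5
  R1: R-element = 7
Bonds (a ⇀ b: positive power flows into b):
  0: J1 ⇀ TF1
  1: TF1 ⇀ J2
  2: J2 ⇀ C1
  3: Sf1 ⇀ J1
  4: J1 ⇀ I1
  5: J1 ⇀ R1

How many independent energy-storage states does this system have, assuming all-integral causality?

bond 3 |Sf1  (Sf1 fixes flow; stroke at Sf1)
bond 2 |J2  (C1 outputs effort q/C1)
bond 1 |TF1  (closing 1-jn rule on J2)
bond 0 |J1  (TF1 one-in-one-out from 1)
bond 4 |I1  (common-e at J1 fixed by 0)
bond 5 |R1  (0-jn J1 has e-setter on 0)

2  (C1, I1 all integral)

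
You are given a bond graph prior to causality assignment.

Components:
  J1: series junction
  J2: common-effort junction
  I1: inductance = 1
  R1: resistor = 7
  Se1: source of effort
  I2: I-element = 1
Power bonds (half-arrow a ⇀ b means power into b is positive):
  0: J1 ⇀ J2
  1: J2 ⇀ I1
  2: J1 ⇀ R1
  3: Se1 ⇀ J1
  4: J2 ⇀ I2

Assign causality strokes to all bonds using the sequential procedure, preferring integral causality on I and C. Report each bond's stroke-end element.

#3 stroke→J1  (Se1 fixes effort; stroke away)
#1 stroke→I1  (I1: I, integral causality)
#4 stroke→I2  (I2 integral (f out))
#0 stroke→J2  (J2: last free bond brings effort in)
#2 stroke→J1  (common-f at J1 fixed by 0)

bond 0 |J2
bond 1 |I1
bond 2 |J1
bond 3 |J1
bond 4 |I2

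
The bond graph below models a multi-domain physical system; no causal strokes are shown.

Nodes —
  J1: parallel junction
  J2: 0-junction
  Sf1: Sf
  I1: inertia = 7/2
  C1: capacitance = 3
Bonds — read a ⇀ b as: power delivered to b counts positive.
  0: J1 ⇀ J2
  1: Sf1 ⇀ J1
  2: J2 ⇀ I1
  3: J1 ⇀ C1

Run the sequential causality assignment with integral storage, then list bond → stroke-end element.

b0 →J2
b1 →Sf1
b2 →I1
b3 →J1

#1 |Sf1  (Sf1 (Sf) sets flow on bond)
#2 |I1  (I1: I, integral causality)
#0 |J2  (closing 0-jn rule on J2)
#3 |J1  (J1: last free bond brings effort in)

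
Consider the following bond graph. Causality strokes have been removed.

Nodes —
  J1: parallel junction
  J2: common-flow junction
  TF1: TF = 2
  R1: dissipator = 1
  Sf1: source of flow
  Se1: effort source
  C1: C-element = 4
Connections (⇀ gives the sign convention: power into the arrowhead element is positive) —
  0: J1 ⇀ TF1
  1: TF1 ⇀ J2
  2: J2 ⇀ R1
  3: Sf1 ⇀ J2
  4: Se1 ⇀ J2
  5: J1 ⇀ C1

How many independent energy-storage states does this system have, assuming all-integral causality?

b3 stroke→Sf1  (source Sf1 imposes f)
b4 stroke→J2  (Se1 (Se) sets effort on bond)
b1 stroke→J2  (common-f at J2 fixed by 3)
b2 stroke→J2  (J2: bond 3 brought flow, rest push out)
b0 stroke→TF1  (TF1 one-in-one-out from 1)
b5 stroke→J1  (only one effort-in slot at J1)

1  (C1 all integral)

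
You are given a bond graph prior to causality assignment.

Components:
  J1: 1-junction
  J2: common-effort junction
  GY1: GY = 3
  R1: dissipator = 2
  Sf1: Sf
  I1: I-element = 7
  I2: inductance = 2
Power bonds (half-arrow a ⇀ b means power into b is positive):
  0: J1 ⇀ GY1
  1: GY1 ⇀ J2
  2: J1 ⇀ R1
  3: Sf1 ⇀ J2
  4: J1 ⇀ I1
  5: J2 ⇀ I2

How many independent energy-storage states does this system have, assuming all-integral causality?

2  (I1, I2 all integral)

β3 stroke at Sf1  (Sf1 fixes flow; stroke at Sf1)
β4 stroke at I1  (prefer integral on I1)
β0 stroke at J1  (J1: bond 4 brought flow, rest push out)
β2 stroke at J1  (J1 flow already set via bond 4)
β1 stroke at J2  (GY1 both-in/both-out from 0)
β5 stroke at I2  (J2: bond 1 brought effort, rest push out)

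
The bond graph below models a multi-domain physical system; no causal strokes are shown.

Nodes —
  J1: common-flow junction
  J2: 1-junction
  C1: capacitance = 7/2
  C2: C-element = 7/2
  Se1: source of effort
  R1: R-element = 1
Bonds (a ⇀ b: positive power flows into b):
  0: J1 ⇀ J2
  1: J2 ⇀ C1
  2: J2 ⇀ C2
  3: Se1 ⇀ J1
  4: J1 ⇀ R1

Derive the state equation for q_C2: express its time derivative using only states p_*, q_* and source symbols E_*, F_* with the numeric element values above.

dq_C2/dt = E_Se1 - 2*q_C1/7 - 2*q_C2/7

#3 stroke at J1  (Se1 fixes effort; stroke away)
#1 stroke at J2  (C1 outputs effort q/C1)
#2 stroke at J2  (C2 outputs effort q/C2)
#0 stroke at J1  (J2: last free bond brings flow in)
#4 stroke at R1  (J1: last free bond brings flow in)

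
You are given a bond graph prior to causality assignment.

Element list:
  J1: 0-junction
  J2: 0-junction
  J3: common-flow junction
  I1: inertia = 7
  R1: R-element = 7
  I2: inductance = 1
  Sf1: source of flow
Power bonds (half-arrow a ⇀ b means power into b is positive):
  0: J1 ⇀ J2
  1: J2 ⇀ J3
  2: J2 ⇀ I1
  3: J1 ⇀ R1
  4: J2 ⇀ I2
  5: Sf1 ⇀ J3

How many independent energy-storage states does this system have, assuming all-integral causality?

2  (I1, I2 all integral)

β5 |Sf1  (source Sf1 imposes f)
β1 |J3  (common-f at J3 fixed by 5)
β2 |I1  (I1 outputs flow p/I1)
β4 |I2  (I2 outputs flow p/I2)
β0 |J2  (J2 needs exactly one e-in)
β3 |J1  (closing 0-jn rule on J1)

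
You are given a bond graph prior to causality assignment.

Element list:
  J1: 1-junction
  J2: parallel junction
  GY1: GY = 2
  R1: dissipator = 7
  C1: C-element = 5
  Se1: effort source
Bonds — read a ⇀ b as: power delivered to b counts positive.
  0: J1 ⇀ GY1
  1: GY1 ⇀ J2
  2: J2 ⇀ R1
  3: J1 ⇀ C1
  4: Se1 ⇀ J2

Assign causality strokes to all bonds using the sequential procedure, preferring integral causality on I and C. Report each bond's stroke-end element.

#4 |J2  (Se1 (Se) sets effort on bond)
#1 |GY1  (J2: bond 4 brought effort, rest push out)
#2 |R1  (J2 effort already set via bond 4)
#0 |GY1  (through GY1, causality inverts; strokes same side of GY1)
#3 |J1  (1-jn J1 has f-setter on 0)

β0 |GY1
β1 |GY1
β2 |R1
β3 |J1
β4 |J2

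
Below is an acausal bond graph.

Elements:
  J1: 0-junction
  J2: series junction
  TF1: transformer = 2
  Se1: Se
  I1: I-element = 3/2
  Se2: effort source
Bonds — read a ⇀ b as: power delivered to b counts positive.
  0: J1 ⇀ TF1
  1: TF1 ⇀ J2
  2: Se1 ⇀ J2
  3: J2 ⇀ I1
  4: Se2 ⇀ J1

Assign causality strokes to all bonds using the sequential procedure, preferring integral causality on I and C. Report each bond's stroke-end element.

b0 →TF1
b1 →J2
b2 →J2
b3 →I1
b4 →J1

bond 2 stroke→J2  (Se1: effort source, stroke at far end)
bond 4 stroke→J1  (Se2 (Se) sets effort on bond)
bond 0 stroke→TF1  (common-e at J1 fixed by 4)
bond 1 stroke→J2  (TF TF1: opposite of bond 0)
bond 3 stroke→I1  (J2: last free bond brings flow in)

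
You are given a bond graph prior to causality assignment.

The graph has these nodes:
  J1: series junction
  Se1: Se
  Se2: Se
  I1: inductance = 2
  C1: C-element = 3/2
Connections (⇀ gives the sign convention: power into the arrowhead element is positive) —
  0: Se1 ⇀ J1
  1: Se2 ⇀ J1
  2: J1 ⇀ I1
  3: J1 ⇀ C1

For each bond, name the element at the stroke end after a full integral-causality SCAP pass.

bond 0 |J1  (Se1 fixes effort; stroke away)
bond 1 |J1  (source Se2 imposes e)
bond 2 |I1  (prefer integral on I1)
bond 3 |J1  (J1 flow already set via bond 2)

#0 |J1
#1 |J1
#2 |I1
#3 |J1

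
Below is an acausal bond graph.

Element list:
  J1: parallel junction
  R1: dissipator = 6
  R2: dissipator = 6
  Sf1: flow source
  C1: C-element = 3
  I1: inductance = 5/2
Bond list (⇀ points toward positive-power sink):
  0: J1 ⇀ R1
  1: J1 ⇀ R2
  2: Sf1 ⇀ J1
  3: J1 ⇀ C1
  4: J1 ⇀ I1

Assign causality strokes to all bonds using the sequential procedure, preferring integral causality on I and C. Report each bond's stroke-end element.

β0 stroke→R1
β1 stroke→R2
β2 stroke→Sf1
β3 stroke→J1
β4 stroke→I1

#2 |Sf1  (source Sf1 imposes f)
#3 |J1  (C1 integral (e out))
#0 |R1  (0-jn J1 has e-setter on 3)
#1 |R2  (0-jn J1 has e-setter on 3)
#4 |I1  (0-jn J1 has e-setter on 3)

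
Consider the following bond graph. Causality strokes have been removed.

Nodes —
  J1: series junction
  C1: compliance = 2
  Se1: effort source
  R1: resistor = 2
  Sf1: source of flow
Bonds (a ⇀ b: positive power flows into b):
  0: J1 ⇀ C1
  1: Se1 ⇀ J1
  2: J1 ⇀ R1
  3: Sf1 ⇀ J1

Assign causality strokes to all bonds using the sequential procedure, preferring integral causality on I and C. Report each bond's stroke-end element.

β1 →J1  (source Se1 imposes e)
β3 →Sf1  (Sf1: flow source, stroke at near end)
β0 →J1  (common-f at J1 fixed by 3)
β2 →J1  (J1 flow already set via bond 3)

β0 |J1
β1 |J1
β2 |J1
β3 |Sf1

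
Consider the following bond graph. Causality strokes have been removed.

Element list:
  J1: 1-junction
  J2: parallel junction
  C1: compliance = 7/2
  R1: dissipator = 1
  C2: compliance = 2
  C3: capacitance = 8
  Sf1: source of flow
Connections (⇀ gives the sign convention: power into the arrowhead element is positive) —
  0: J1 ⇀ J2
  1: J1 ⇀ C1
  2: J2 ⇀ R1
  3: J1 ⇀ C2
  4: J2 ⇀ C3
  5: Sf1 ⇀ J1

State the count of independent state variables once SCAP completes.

bond 5 stroke at Sf1  (Sf1 (Sf) sets flow on bond)
bond 0 stroke at J1  (J1 flow already set via bond 5)
bond 1 stroke at J1  (J1 flow already set via bond 5)
bond 3 stroke at J1  (J1 flow already set via bond 5)
bond 4 stroke at J2  (C3 integral (e out))
bond 2 stroke at R1  (common-e at J2 fixed by 4)

3  (C1, C2, C3 all integral)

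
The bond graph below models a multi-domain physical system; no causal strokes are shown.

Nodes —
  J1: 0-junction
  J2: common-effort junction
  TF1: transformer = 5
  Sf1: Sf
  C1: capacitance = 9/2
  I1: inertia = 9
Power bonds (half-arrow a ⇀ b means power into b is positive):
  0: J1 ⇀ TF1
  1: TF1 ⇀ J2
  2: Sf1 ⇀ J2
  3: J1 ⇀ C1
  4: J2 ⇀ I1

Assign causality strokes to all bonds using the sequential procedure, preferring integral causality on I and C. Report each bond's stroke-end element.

bond 0 stroke at TF1
bond 1 stroke at J2
bond 2 stroke at Sf1
bond 3 stroke at J1
bond 4 stroke at I1

β2 |Sf1  (Sf1 fixes flow; stroke at Sf1)
β3 |J1  (C1 outputs effort q/C1)
β0 |TF1  (0-jn J1 has e-setter on 3)
β1 |J2  (TF TF1: opposite of bond 0)
β4 |I1  (common-e at J2 fixed by 1)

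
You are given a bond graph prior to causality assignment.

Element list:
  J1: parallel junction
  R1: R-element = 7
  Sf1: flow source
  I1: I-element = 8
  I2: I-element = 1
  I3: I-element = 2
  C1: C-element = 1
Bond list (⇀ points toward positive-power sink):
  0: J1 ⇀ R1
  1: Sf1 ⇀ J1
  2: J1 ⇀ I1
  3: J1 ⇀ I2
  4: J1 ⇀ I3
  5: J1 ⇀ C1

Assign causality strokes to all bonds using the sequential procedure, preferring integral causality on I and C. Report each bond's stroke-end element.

β1 stroke at Sf1  (Sf1: flow source, stroke at near end)
β2 stroke at I1  (prefer integral on I1)
β3 stroke at I2  (I2: I, integral causality)
β4 stroke at I3  (prefer integral on I3)
β5 stroke at J1  (prefer integral on C1)
β0 stroke at R1  (0-jn J1 has e-setter on 5)

β0 stroke→R1
β1 stroke→Sf1
β2 stroke→I1
β3 stroke→I2
β4 stroke→I3
β5 stroke→J1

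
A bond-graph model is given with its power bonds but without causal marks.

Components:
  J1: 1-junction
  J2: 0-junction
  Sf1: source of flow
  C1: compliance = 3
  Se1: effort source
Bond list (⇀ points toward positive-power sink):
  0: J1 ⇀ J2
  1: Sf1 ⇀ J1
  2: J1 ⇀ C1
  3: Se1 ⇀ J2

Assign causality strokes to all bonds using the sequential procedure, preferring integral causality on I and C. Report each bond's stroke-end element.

β1 stroke→Sf1  (Sf1 (Sf) sets flow on bond)
β3 stroke→J2  (Se1 fixes effort; stroke away)
β0 stroke→J1  (common-f at J1 fixed by 1)
β2 stroke→J1  (J1 flow already set via bond 1)

b0 stroke at J1
b1 stroke at Sf1
b2 stroke at J1
b3 stroke at J2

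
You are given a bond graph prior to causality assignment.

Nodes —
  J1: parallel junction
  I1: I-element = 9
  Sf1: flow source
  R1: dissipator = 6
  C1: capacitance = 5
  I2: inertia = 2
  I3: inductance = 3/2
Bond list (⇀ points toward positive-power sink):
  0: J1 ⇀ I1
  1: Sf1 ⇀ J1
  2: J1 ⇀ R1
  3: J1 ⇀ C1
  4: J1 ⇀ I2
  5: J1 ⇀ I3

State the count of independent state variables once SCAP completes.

4  (C1, I1, I2, I3 all integral)

bond 1 |Sf1  (Sf1 (Sf) sets flow on bond)
bond 0 |I1  (I1 outputs flow p/I1)
bond 3 |J1  (C1: C, integral causality)
bond 2 |R1  (J1 effort already set via bond 3)
bond 4 |I2  (J1: bond 3 brought effort, rest push out)
bond 5 |I3  (common-e at J1 fixed by 3)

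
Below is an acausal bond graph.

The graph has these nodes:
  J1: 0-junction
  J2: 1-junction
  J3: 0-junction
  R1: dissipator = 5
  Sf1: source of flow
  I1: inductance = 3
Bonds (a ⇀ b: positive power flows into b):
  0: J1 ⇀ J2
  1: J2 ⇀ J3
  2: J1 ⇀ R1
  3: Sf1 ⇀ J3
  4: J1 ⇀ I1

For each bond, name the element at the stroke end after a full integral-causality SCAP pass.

b3 |Sf1  (Sf1 (Sf) sets flow on bond)
b1 |J3  (J3: last free bond brings effort in)
b0 |J2  (common-f at J2 fixed by 1)
b4 |I1  (I1: I, integral causality)
b2 |J1  (only one effort-in slot at J1)

β0 stroke at J2
β1 stroke at J3
β2 stroke at J1
β3 stroke at Sf1
β4 stroke at I1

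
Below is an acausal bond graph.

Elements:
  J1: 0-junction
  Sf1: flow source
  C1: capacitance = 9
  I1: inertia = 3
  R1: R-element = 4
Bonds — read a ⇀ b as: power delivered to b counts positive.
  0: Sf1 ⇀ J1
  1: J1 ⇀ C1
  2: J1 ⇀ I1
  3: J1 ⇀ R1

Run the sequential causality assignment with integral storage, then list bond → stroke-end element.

#0 stroke at Sf1
#1 stroke at J1
#2 stroke at I1
#3 stroke at R1

β0 |Sf1  (Sf1 fixes flow; stroke at Sf1)
β1 |J1  (C1: C, integral causality)
β2 |I1  (J1: bond 1 brought effort, rest push out)
β3 |R1  (J1 effort already set via bond 1)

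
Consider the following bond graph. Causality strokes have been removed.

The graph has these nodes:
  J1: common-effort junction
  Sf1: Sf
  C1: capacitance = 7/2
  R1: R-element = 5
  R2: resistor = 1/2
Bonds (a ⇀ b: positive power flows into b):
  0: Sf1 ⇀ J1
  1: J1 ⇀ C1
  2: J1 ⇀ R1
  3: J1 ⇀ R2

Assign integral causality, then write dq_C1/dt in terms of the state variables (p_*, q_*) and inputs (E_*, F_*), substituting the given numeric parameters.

#0 stroke→Sf1  (Sf1 fixes flow; stroke at Sf1)
#1 stroke→J1  (prefer integral on C1)
#2 stroke→R1  (J1 effort already set via bond 1)
#3 stroke→R2  (common-e at J1 fixed by 1)

dq_C1/dt = F_Sf1 - 22*q_C1/35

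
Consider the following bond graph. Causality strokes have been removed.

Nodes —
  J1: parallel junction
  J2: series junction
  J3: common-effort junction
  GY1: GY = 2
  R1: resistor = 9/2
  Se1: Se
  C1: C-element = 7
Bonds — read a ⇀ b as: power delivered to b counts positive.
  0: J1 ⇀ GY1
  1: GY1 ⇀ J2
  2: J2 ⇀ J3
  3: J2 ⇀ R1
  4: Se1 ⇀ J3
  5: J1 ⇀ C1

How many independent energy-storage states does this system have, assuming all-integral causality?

β4 →J3  (source Se1 imposes e)
β2 →J2  (J3 effort already set via bond 4)
β5 →J1  (C1 integral (e out))
β0 →GY1  (common-e at J1 fixed by 5)
β1 →GY1  (GY GY1: same side as bond 0)
β3 →J2  (J2: bond 1 brought flow, rest push out)

1  (C1 all integral)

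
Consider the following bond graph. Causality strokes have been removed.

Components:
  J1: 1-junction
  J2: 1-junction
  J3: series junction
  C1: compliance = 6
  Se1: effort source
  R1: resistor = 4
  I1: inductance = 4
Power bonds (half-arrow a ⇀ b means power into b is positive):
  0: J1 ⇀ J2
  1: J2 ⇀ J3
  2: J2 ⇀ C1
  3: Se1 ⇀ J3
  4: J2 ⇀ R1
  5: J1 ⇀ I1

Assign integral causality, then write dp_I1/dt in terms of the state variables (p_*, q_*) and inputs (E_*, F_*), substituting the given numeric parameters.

dp_I1/dt = E_Se1 - p_I1 - q_C1/6

β3 stroke→J3  (Se1 (Se) sets effort on bond)
β1 stroke→J2  (only one flow-in slot at J3)
β2 stroke→J2  (C1: C, integral causality)
β5 stroke→I1  (I1 integral (f out))
β0 stroke→J1  (J1: bond 5 brought flow, rest push out)
β4 stroke→J2  (J2: bond 0 brought flow, rest push out)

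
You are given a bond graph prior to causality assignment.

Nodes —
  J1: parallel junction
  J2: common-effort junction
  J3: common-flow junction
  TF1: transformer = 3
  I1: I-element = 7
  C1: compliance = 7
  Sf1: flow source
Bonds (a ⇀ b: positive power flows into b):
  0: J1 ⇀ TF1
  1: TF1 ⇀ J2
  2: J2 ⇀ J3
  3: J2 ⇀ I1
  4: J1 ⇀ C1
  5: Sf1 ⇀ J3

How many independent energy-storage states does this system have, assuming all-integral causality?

2  (C1, I1 all integral)

#5 |Sf1  (Sf1: flow source, stroke at near end)
#2 |J3  (1-jn J3 has f-setter on 5)
#3 |I1  (I1 integral (f out))
#1 |J2  (only one effort-in slot at J2)
#0 |TF1  (TF TF1: opposite of bond 1)
#4 |J1  (J1 needs exactly one e-in)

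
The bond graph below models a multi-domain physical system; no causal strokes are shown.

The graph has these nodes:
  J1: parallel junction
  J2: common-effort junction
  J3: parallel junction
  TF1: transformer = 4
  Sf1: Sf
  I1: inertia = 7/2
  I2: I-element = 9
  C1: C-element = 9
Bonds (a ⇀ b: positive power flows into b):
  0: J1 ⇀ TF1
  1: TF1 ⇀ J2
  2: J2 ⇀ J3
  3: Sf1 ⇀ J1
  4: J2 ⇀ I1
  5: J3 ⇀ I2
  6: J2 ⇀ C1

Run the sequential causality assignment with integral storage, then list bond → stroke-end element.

#0 →J1
#1 →TF1
#2 →J3
#3 →Sf1
#4 →I1
#5 →I2
#6 →J2

b3 stroke→Sf1  (source Sf1 imposes f)
b0 stroke→J1  (only one effort-in slot at J1)
b1 stroke→TF1  (TF TF1: opposite of bond 0)
b4 stroke→I1  (I1 outputs flow p/I1)
b5 stroke→I2  (I2 integral (f out))
b2 stroke→J3  (closing 0-jn rule on J3)
b6 stroke→J2  (closing 0-jn rule on J2)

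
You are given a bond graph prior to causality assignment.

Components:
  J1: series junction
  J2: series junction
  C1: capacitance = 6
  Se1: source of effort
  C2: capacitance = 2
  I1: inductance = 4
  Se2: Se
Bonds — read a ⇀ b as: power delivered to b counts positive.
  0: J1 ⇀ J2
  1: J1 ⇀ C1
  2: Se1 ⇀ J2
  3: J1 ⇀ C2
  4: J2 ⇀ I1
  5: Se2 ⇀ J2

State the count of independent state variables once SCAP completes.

β2 |J2  (Se1 fixes effort; stroke away)
β5 |J2  (Se2: effort source, stroke at far end)
β1 |J1  (prefer integral on C1)
β3 |J1  (C2 outputs effort q/C2)
β0 |J2  (closing 1-jn rule on J1)
β4 |I1  (J2: last free bond brings flow in)

3  (C1, C2, I1 all integral)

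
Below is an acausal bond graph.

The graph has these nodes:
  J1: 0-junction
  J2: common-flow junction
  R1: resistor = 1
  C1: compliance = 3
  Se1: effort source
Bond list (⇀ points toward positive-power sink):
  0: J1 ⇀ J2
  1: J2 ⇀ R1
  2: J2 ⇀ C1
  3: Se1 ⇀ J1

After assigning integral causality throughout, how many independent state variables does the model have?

1  (C1 all integral)

#3 |J1  (Se1 fixes effort; stroke away)
#0 |J2  (common-e at J1 fixed by 3)
#2 |J2  (C1 integral (e out))
#1 |R1  (J2 needs exactly one f-in)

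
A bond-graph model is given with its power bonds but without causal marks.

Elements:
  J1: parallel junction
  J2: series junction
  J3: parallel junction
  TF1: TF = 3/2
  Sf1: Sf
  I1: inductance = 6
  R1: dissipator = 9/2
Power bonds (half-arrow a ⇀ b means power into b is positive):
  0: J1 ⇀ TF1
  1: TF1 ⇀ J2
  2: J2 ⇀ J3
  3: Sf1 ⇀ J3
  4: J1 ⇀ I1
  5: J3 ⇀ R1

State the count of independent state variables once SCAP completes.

bond 3 |Sf1  (source Sf1 imposes f)
bond 4 |I1  (I1 integral (f out))
bond 0 |J1  (closing 0-jn rule on J1)
bond 1 |TF1  (TF TF1: opposite of bond 0)
bond 2 |J2  (1-jn J2 has f-setter on 1)
bond 5 |J3  (J3: last free bond brings effort in)

1  (I1 all integral)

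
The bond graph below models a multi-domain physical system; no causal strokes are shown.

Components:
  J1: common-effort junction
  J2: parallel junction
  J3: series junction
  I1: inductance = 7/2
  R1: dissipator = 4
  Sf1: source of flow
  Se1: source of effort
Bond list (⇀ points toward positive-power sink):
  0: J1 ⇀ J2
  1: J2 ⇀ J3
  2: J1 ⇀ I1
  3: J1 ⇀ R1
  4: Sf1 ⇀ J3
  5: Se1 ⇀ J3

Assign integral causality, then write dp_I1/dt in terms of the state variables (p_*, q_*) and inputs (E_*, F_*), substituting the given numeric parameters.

dp_I1/dt = -4*F_Sf1 - 8*p_I1/7

b4 stroke→Sf1  (source Sf1 imposes f)
b5 stroke→J3  (Se1 fixes effort; stroke away)
b1 stroke→J3  (1-jn J3 has f-setter on 4)
b0 stroke→J2  (J2: last free bond brings effort in)
b2 stroke→I1  (I1 outputs flow p/I1)
b3 stroke→J1  (J1: last free bond brings effort in)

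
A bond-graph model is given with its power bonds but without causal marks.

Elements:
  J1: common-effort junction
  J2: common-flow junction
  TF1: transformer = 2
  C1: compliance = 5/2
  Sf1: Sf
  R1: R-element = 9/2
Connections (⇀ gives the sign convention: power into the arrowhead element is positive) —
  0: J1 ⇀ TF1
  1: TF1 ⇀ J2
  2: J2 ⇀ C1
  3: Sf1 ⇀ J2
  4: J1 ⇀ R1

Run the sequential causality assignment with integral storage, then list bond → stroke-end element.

b0 stroke→TF1
b1 stroke→J2
b2 stroke→J2
b3 stroke→Sf1
b4 stroke→J1

β3 |Sf1  (Sf1 (Sf) sets flow on bond)
β1 |J2  (1-jn J2 has f-setter on 3)
β2 |J2  (common-f at J2 fixed by 3)
β0 |TF1  (through TF1, causality passes straight; one stroke at TF1)
β4 |J1  (closing 0-jn rule on J1)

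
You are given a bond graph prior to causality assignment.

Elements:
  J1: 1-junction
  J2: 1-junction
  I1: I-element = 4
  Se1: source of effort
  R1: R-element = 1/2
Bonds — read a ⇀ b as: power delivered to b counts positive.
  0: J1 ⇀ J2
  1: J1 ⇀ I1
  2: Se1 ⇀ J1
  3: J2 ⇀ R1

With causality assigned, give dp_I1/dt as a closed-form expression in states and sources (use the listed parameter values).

β2 →J1  (source Se1 imposes e)
β1 →I1  (I1 outputs flow p/I1)
β0 →J1  (1-jn J1 has f-setter on 1)
β3 →J2  (J2: bond 0 brought flow, rest push out)

dp_I1/dt = E_Se1 - p_I1/8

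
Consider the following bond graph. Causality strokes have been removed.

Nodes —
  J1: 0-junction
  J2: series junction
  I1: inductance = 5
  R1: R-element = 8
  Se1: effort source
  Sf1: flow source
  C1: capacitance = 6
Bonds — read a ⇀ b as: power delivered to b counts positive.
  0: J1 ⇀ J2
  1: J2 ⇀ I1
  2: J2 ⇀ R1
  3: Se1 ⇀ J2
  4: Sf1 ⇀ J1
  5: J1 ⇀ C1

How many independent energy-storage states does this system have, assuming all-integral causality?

2  (C1, I1 all integral)

b3 stroke→J2  (Se1 (Se) sets effort on bond)
b4 stroke→Sf1  (source Sf1 imposes f)
b1 stroke→I1  (I1: I, integral causality)
b0 stroke→J2  (common-f at J2 fixed by 1)
b2 stroke→J2  (J2: bond 1 brought flow, rest push out)
b5 stroke→J1  (J1: last free bond brings effort in)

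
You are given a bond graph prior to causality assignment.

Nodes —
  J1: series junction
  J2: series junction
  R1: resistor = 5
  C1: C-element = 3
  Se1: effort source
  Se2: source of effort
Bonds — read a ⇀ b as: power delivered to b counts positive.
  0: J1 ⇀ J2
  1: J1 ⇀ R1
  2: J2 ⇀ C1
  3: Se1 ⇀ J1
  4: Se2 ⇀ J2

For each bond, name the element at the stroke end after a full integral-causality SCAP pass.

bond 3 →J1  (Se1: effort source, stroke at far end)
bond 4 →J2  (Se2 fixes effort; stroke away)
bond 2 →J2  (C1 outputs effort q/C1)
bond 0 →J1  (only one flow-in slot at J2)
bond 1 →R1  (J1: last free bond brings flow in)

β0 →J1
β1 →R1
β2 →J2
β3 →J1
β4 →J2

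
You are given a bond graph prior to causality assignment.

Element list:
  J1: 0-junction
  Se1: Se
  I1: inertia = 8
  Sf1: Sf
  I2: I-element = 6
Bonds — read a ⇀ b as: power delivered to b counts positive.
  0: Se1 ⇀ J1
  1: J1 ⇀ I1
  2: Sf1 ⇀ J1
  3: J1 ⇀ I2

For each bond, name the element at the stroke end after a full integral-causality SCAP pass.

bond 0 →J1  (source Se1 imposes e)
bond 2 →Sf1  (Sf1 fixes flow; stroke at Sf1)
bond 1 →I1  (J1 effort already set via bond 0)
bond 3 →I2  (0-jn J1 has e-setter on 0)

b0 →J1
b1 →I1
b2 →Sf1
b3 →I2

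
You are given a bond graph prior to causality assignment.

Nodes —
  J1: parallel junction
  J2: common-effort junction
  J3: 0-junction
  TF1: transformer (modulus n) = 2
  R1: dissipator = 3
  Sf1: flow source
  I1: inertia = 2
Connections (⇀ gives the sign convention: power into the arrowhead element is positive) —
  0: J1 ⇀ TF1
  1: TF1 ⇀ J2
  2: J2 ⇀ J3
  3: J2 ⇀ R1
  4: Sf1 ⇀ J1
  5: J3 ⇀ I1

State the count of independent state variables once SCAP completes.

bond 4 |Sf1  (Sf1: flow source, stroke at near end)
bond 0 |J1  (closing 0-jn rule on J1)
bond 1 |TF1  (TF1 one-in-one-out from 0)
bond 5 |I1  (I1: I, integral causality)
bond 2 |J3  (closing 0-jn rule on J3)
bond 3 |J2  (closing 0-jn rule on J2)

1  (I1 all integral)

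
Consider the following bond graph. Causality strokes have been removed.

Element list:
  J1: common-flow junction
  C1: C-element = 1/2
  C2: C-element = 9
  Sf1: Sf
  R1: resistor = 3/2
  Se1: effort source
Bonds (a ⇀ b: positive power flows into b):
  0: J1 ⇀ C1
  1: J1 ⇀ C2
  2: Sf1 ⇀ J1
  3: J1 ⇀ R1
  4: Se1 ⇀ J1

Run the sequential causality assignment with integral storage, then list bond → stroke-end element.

b0 stroke at J1
b1 stroke at J1
b2 stroke at Sf1
b3 stroke at J1
b4 stroke at J1

b2 stroke→Sf1  (source Sf1 imposes f)
b4 stroke→J1  (Se1 (Se) sets effort on bond)
b0 stroke→J1  (common-f at J1 fixed by 2)
b1 stroke→J1  (J1 flow already set via bond 2)
b3 stroke→J1  (J1: bond 2 brought flow, rest push out)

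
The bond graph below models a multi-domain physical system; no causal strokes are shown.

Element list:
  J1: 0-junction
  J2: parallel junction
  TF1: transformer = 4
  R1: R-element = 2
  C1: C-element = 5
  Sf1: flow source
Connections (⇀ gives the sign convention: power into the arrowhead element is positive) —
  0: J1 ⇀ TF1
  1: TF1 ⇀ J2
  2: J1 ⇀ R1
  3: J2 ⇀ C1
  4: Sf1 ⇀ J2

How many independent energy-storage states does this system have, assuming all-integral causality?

bond 4 →Sf1  (source Sf1 imposes f)
bond 3 →J2  (C1: C, integral causality)
bond 1 →TF1  (common-e at J2 fixed by 3)
bond 0 →J1  (through TF1, causality passes straight; one stroke at TF1)
bond 2 →R1  (J1 effort already set via bond 0)

1  (C1 all integral)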